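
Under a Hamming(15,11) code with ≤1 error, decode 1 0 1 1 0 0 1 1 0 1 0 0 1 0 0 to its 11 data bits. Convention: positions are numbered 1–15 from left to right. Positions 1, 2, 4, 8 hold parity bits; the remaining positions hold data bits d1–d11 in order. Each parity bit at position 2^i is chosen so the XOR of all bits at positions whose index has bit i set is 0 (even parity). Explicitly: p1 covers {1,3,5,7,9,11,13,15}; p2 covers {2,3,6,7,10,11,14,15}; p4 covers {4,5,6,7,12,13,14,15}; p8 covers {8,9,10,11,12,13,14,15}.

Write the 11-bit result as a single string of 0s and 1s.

10010100110

s1 (pos 1,3,5,7,9,11,13,15): 1⊕1⊕0⊕1⊕0⊕0⊕1⊕0 = 0
s2 (pos 2,3,6,7,10,11,14,15): 0⊕1⊕0⊕1⊕1⊕0⊕0⊕0 = 1
s4 (pos 4,5,6,7,12,13,14,15): 1⊕0⊕0⊕1⊕0⊕1⊕0⊕0 = 1
s8 (pos 8,9,10,11,12,13,14,15): 1⊕0⊕1⊕0⊕0⊕1⊕0⊕0 = 1
Syndrome s8…s1 = 1110 → error at position 14.
Flip position 14: 101100110100100 → 101100110100110
Read data bits from positions 3,5,6,7,9,10,11,12,13,14,15: 10010100110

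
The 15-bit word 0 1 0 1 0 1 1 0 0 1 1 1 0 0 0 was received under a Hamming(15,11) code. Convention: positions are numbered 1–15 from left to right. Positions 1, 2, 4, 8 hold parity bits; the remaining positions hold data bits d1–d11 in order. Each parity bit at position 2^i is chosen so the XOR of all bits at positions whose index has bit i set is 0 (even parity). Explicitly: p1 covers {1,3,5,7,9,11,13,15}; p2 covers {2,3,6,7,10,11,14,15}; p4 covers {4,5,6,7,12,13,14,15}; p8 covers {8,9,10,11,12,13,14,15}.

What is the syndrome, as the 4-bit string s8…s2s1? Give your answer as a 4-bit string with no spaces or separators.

s1 (pos 1,3,5,7,9,11,13,15): 0⊕0⊕0⊕1⊕0⊕1⊕0⊕0 = 0
s2 (pos 2,3,6,7,10,11,14,15): 1⊕0⊕1⊕1⊕1⊕1⊕0⊕0 = 1
s4 (pos 4,5,6,7,12,13,14,15): 1⊕0⊕1⊕1⊕1⊕0⊕0⊕0 = 0
s8 (pos 8,9,10,11,12,13,14,15): 0⊕0⊕1⊕1⊕1⊕0⊕0⊕0 = 1
Syndrome s8…s1 = 1010 → error at position 10.

1010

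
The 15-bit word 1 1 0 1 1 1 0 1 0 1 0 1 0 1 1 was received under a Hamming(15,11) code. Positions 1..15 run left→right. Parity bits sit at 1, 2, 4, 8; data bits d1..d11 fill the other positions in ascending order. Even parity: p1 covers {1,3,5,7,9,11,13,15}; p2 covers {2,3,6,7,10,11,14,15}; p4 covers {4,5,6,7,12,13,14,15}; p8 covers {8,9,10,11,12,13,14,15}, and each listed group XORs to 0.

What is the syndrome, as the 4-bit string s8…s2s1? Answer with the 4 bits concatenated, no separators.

1011

s1 (pos 1,3,5,7,9,11,13,15): 1⊕0⊕1⊕0⊕0⊕0⊕0⊕1 = 1
s2 (pos 2,3,6,7,10,11,14,15): 1⊕0⊕1⊕0⊕1⊕0⊕1⊕1 = 1
s4 (pos 4,5,6,7,12,13,14,15): 1⊕1⊕1⊕0⊕1⊕0⊕1⊕1 = 0
s8 (pos 8,9,10,11,12,13,14,15): 1⊕0⊕1⊕0⊕1⊕0⊕1⊕1 = 1
Syndrome s8…s1 = 1011 → error at position 11.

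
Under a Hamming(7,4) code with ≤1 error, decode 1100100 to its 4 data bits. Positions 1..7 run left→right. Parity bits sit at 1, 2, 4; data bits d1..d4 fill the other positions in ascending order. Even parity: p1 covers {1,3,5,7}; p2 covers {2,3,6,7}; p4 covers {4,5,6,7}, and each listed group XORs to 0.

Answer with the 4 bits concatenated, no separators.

s1 (pos 1,3,5,7): 1⊕0⊕1⊕0 = 0
s2 (pos 2,3,6,7): 1⊕0⊕0⊕0 = 1
s4 (pos 4,5,6,7): 0⊕1⊕0⊕0 = 1
Syndrome s4…s1 = 110 → error at position 6.
Flip position 6: 1100100 → 1100110
Read data bits from positions 3,5,6,7: 0110

0110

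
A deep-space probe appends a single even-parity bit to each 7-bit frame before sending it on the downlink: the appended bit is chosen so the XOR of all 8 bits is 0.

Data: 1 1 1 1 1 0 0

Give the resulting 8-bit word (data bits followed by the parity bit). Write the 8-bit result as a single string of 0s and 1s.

XOR of the 7 data bits: 1⊕1⊕1⊕1⊕1⊕0⊕0 = 1
Parity bit = 1 (so all 8 bits XOR to 0).

11111001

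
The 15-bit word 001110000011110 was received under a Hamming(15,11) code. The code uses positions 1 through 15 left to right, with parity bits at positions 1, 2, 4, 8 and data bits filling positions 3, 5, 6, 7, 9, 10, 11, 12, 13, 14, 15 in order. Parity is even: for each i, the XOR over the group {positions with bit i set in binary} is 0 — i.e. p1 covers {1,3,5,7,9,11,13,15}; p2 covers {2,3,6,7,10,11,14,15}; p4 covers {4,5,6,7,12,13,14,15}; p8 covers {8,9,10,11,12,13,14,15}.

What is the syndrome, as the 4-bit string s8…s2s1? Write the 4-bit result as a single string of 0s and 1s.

0110

s1 (pos 1,3,5,7,9,11,13,15): 0⊕1⊕1⊕0⊕0⊕1⊕1⊕0 = 0
s2 (pos 2,3,6,7,10,11,14,15): 0⊕1⊕0⊕0⊕0⊕1⊕1⊕0 = 1
s4 (pos 4,5,6,7,12,13,14,15): 1⊕1⊕0⊕0⊕1⊕1⊕1⊕0 = 1
s8 (pos 8,9,10,11,12,13,14,15): 0⊕0⊕0⊕1⊕1⊕1⊕1⊕0 = 0
Syndrome s8…s1 = 0110 → error at position 6.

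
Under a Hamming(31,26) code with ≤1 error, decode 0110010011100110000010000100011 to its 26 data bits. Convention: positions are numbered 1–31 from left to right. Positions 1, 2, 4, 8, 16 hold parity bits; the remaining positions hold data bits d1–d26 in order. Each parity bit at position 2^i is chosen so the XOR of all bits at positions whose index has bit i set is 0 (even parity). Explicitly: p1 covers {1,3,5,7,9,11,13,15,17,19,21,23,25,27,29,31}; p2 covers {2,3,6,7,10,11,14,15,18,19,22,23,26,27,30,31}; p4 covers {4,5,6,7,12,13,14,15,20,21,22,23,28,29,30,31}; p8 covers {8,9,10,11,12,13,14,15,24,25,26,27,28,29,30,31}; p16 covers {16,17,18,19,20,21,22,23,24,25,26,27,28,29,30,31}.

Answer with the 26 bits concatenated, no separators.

10101110011000010000100011

s1 (pos 1,3,5,7,9,11,13,15,17,19,21,23,25,27,29,31): 0⊕1⊕0⊕0⊕1⊕1⊕0⊕1⊕0⊕0⊕1⊕0⊕0⊕0⊕0⊕1 = 0
s2 (pos 2,3,6,7,10,11,14,15,18,19,22,23,26,27,30,31): 1⊕1⊕1⊕0⊕1⊕1⊕1⊕1⊕0⊕0⊕0⊕0⊕1⊕0⊕1⊕1 = 0
s4 (pos 4,5,6,7,12,13,14,15,20,21,22,23,28,29,30,31): 0⊕0⊕1⊕0⊕0⊕0⊕1⊕1⊕0⊕1⊕0⊕0⊕0⊕0⊕1⊕1 = 0
s8 (pos 8,9,10,11,12,13,14,15,24,25,26,27,28,29,30,31): 0⊕1⊕1⊕1⊕0⊕0⊕1⊕1⊕0⊕0⊕1⊕0⊕0⊕0⊕1⊕1 = 0
s16 (pos 16,17,18,19,20,21,22,23,24,25,26,27,28,29,30,31): 0⊕0⊕0⊕0⊕0⊕1⊕0⊕0⊕0⊕0⊕1⊕0⊕0⊕0⊕1⊕1 = 0
Syndrome s16…s1 = 00000 → no error.
Read data bits from positions 3,5,6,7,9,10,11,12,13,14,15,17,18,19,20,21,22,23,24,25,26,27,28,29,30,31: 10101110011000010000100011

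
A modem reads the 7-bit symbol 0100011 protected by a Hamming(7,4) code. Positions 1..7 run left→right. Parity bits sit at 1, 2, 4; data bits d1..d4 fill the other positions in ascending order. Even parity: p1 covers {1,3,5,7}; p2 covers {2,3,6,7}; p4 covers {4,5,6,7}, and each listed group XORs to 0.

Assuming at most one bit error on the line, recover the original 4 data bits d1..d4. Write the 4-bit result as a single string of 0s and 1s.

1011

s1 (pos 1,3,5,7): 0⊕0⊕0⊕1 = 1
s2 (pos 2,3,6,7): 1⊕0⊕1⊕1 = 1
s4 (pos 4,5,6,7): 0⊕0⊕1⊕1 = 0
Syndrome s4…s1 = 011 → error at position 3.
Flip position 3: 0100011 → 0110011
Read data bits from positions 3,5,6,7: 1011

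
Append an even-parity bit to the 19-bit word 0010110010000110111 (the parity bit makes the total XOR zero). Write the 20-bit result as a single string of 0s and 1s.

00101100100001101111

XOR of the 19 data bits: 0⊕0⊕1⊕0⊕1⊕1⊕0⊕0⊕1⊕0⊕0⊕0⊕0⊕1⊕1⊕0⊕1⊕1⊕1 = 1
Parity bit = 1 (so all 20 bits XOR to 0).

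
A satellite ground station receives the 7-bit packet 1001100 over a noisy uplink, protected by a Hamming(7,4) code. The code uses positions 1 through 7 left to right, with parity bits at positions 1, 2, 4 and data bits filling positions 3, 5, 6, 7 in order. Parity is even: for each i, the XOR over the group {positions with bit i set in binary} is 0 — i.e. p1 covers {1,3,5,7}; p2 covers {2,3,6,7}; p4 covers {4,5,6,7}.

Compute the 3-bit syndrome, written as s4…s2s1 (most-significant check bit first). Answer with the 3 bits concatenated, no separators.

000

s1 (pos 1,3,5,7): 1⊕0⊕1⊕0 = 0
s2 (pos 2,3,6,7): 0⊕0⊕0⊕0 = 0
s4 (pos 4,5,6,7): 1⊕1⊕0⊕0 = 0
Syndrome s4…s1 = 000 → no error.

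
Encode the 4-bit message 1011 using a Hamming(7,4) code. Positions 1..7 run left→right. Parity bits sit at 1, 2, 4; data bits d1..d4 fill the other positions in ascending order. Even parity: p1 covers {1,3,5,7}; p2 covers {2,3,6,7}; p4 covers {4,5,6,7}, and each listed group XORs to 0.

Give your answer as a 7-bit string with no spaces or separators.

0110011

Place data at non-parity positions: p1 p2 1 p4 0 1 1
p1 (pos 1,3,5,7): XOR of data positions = 1⊕0⊕1 = 0
p2 (pos 2,3,6,7): XOR of data positions = 1⊕1⊕1 = 1
p4 (pos 4,5,6,7): XOR of data positions = 0⊕1⊕1 = 0
Codeword: 0110011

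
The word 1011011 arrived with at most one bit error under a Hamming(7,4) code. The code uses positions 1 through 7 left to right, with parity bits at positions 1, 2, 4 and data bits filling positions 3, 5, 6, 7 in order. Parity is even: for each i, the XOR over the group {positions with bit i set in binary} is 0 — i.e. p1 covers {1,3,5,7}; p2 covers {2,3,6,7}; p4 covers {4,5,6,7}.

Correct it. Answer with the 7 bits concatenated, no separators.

s1 (pos 1,3,5,7): 1⊕1⊕0⊕1 = 1
s2 (pos 2,3,6,7): 0⊕1⊕1⊕1 = 1
s4 (pos 4,5,6,7): 1⊕0⊕1⊕1 = 1
Syndrome s4…s1 = 111 → error at position 7.
Flip position 7: 1011011 → 1011010

1011010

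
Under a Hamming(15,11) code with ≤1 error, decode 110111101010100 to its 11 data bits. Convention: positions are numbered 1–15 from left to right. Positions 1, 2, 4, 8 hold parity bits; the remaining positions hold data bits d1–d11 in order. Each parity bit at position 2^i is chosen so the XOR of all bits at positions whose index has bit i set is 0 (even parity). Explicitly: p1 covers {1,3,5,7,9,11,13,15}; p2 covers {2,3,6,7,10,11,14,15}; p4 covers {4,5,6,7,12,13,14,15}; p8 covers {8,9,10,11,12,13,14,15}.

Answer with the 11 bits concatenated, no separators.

s1 (pos 1,3,5,7,9,11,13,15): 1⊕0⊕1⊕1⊕1⊕1⊕1⊕0 = 0
s2 (pos 2,3,6,7,10,11,14,15): 1⊕0⊕1⊕1⊕0⊕1⊕0⊕0 = 0
s4 (pos 4,5,6,7,12,13,14,15): 1⊕1⊕1⊕1⊕0⊕1⊕0⊕0 = 1
s8 (pos 8,9,10,11,12,13,14,15): 0⊕1⊕0⊕1⊕0⊕1⊕0⊕0 = 1
Syndrome s8…s1 = 1100 → error at position 12.
Flip position 12: 110111101010100 → 110111101011100
Read data bits from positions 3,5,6,7,9,10,11,12,13,14,15: 01111011100

01111011100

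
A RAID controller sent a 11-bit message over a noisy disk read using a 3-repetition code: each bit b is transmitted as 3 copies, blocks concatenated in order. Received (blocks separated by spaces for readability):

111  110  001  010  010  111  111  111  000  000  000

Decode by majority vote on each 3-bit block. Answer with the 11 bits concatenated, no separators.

11000111000

Block 1 (111): 3 ones → 1
Block 2 (110): 2 ones → 1
Block 3 (001): 1 one → 0
Block 4 (010): 1 one → 0
Block 5 (010): 1 one → 0
Block 6 (111): 3 ones → 1
Block 7 (111): 3 ones → 1
Block 8 (111): 3 ones → 1
Block 9 (000): 0 ones → 0
Block 10 (000): 0 ones → 0
Block 11 (000): 0 ones → 0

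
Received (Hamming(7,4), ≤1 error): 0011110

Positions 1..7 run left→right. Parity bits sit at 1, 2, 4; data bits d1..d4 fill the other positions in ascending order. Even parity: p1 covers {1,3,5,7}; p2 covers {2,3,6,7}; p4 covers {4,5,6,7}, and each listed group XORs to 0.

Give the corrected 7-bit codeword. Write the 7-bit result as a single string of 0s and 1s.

s1 (pos 1,3,5,7): 0⊕1⊕1⊕0 = 0
s2 (pos 2,3,6,7): 0⊕1⊕1⊕0 = 0
s4 (pos 4,5,6,7): 1⊕1⊕1⊕0 = 1
Syndrome s4…s1 = 100 → error at position 4.
Flip position 4: 0011110 → 0010110

0010110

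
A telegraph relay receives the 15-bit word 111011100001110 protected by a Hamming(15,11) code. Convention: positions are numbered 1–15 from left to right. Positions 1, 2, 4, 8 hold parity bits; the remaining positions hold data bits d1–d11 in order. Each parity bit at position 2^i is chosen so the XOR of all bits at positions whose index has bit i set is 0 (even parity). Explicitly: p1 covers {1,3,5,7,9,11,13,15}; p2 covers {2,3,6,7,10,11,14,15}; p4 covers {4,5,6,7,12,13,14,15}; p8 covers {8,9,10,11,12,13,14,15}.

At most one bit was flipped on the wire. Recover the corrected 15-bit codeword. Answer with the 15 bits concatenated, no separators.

s1 (pos 1,3,5,7,9,11,13,15): 1⊕1⊕1⊕1⊕0⊕0⊕1⊕0 = 1
s2 (pos 2,3,6,7,10,11,14,15): 1⊕1⊕1⊕1⊕0⊕0⊕1⊕0 = 1
s4 (pos 4,5,6,7,12,13,14,15): 0⊕1⊕1⊕1⊕1⊕1⊕1⊕0 = 0
s8 (pos 8,9,10,11,12,13,14,15): 0⊕0⊕0⊕0⊕1⊕1⊕1⊕0 = 1
Syndrome s8…s1 = 1011 → error at position 11.
Flip position 11: 111011100001110 → 111011100011110

111011100011110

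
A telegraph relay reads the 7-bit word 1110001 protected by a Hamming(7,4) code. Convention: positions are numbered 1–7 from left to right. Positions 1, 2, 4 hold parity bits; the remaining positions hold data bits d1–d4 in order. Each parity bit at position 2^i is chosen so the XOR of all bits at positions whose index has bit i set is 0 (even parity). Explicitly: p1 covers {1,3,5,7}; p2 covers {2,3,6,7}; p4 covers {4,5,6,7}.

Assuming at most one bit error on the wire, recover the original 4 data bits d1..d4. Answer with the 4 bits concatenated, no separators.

s1 (pos 1,3,5,7): 1⊕1⊕0⊕1 = 1
s2 (pos 2,3,6,7): 1⊕1⊕0⊕1 = 1
s4 (pos 4,5,6,7): 0⊕0⊕0⊕1 = 1
Syndrome s4…s1 = 111 → error at position 7.
Flip position 7: 1110001 → 1110000
Read data bits from positions 3,5,6,7: 1000

1000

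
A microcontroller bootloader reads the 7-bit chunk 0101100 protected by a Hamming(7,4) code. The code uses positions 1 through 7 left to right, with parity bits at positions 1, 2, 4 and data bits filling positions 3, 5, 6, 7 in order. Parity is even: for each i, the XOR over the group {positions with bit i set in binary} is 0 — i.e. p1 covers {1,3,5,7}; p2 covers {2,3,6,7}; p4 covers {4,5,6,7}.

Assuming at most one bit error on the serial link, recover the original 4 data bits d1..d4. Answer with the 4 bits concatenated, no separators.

1100

s1 (pos 1,3,5,7): 0⊕0⊕1⊕0 = 1
s2 (pos 2,3,6,7): 1⊕0⊕0⊕0 = 1
s4 (pos 4,5,6,7): 1⊕1⊕0⊕0 = 0
Syndrome s4…s1 = 011 → error at position 3.
Flip position 3: 0101100 → 0111100
Read data bits from positions 3,5,6,7: 1100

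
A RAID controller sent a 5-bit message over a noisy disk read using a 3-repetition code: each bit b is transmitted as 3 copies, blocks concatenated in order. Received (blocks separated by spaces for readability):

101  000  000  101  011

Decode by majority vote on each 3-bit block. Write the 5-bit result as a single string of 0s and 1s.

10011

Block 1 (101): 2 ones → 1
Block 2 (000): 0 ones → 0
Block 3 (000): 0 ones → 0
Block 4 (101): 2 ones → 1
Block 5 (011): 2 ones → 1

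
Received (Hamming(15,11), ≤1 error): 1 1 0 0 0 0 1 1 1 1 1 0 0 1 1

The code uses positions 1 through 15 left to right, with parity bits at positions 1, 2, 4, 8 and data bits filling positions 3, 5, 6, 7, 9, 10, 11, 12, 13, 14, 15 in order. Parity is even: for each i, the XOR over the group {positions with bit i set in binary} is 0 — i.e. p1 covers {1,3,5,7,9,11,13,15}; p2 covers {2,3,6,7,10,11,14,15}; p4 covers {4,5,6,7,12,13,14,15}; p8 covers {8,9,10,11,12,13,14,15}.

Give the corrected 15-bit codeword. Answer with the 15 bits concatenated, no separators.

110010111110011

s1 (pos 1,3,5,7,9,11,13,15): 1⊕0⊕0⊕1⊕1⊕1⊕0⊕1 = 1
s2 (pos 2,3,6,7,10,11,14,15): 1⊕0⊕0⊕1⊕1⊕1⊕1⊕1 = 0
s4 (pos 4,5,6,7,12,13,14,15): 0⊕0⊕0⊕1⊕0⊕0⊕1⊕1 = 1
s8 (pos 8,9,10,11,12,13,14,15): 1⊕1⊕1⊕1⊕0⊕0⊕1⊕1 = 0
Syndrome s8…s1 = 0101 → error at position 5.
Flip position 5: 110000111110011 → 110010111110011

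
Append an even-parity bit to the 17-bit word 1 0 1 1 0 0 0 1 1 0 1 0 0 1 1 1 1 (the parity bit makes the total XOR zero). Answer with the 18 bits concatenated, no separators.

101100011010011110

XOR of the 17 data bits: 1⊕0⊕1⊕1⊕0⊕0⊕0⊕1⊕1⊕0⊕1⊕0⊕0⊕1⊕1⊕1⊕1 = 0
Parity bit = 0 (so all 18 bits XOR to 0).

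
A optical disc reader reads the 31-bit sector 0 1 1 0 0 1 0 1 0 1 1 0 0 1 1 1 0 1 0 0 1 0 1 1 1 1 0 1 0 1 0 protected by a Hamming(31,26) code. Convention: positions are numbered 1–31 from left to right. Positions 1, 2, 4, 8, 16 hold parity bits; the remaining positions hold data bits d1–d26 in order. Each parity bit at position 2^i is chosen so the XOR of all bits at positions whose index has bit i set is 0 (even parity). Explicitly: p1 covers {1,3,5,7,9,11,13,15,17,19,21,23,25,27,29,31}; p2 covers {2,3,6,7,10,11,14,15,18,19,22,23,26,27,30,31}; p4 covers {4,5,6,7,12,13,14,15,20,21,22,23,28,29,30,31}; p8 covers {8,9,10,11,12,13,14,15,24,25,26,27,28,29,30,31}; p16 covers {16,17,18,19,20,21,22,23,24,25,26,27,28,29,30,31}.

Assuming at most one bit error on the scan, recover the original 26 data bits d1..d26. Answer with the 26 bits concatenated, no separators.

s1 (pos 1,3,5,7,9,11,13,15,17,19,21,23,25,27,29,31): 0⊕1⊕0⊕0⊕0⊕1⊕0⊕1⊕0⊕0⊕1⊕1⊕1⊕0⊕0⊕0 = 0
s2 (pos 2,3,6,7,10,11,14,15,18,19,22,23,26,27,30,31): 1⊕1⊕1⊕0⊕1⊕1⊕1⊕1⊕1⊕0⊕0⊕1⊕1⊕0⊕1⊕0 = 1
s4 (pos 4,5,6,7,12,13,14,15,20,21,22,23,28,29,30,31): 0⊕0⊕1⊕0⊕0⊕0⊕1⊕1⊕0⊕1⊕0⊕1⊕1⊕0⊕1⊕0 = 1
s8 (pos 8,9,10,11,12,13,14,15,24,25,26,27,28,29,30,31): 1⊕0⊕1⊕1⊕0⊕0⊕1⊕1⊕1⊕1⊕1⊕0⊕1⊕0⊕1⊕0 = 0
s16 (pos 16,17,18,19,20,21,22,23,24,25,26,27,28,29,30,31): 1⊕0⊕1⊕0⊕0⊕1⊕0⊕1⊕1⊕1⊕1⊕0⊕1⊕0⊕1⊕0 = 1
Syndrome s16…s1 = 10110 → error at position 22.
Flip position 22: 0110010101100111010010111101010 → 0110010101100111010011111101010
Read data bits from positions 3,5,6,7,9,10,11,12,13,14,15,17,18,19,20,21,22,23,24,25,26,27,28,29,30,31: 10100110011010011111101010

10100110011010011111101010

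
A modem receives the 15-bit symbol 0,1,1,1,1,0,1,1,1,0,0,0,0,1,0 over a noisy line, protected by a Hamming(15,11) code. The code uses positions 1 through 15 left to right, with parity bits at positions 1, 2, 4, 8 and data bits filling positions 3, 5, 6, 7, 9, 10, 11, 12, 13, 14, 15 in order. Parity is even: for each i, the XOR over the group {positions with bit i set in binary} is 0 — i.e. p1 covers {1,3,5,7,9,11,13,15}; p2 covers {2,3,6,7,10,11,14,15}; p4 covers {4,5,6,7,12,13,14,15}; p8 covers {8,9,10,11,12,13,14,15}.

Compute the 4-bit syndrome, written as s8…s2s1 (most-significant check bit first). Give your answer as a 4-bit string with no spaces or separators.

s1 (pos 1,3,5,7,9,11,13,15): 0⊕1⊕1⊕1⊕1⊕0⊕0⊕0 = 0
s2 (pos 2,3,6,7,10,11,14,15): 1⊕1⊕0⊕1⊕0⊕0⊕1⊕0 = 0
s4 (pos 4,5,6,7,12,13,14,15): 1⊕1⊕0⊕1⊕0⊕0⊕1⊕0 = 0
s8 (pos 8,9,10,11,12,13,14,15): 1⊕1⊕0⊕0⊕0⊕0⊕1⊕0 = 1
Syndrome s8…s1 = 1000 → error at position 8.

1000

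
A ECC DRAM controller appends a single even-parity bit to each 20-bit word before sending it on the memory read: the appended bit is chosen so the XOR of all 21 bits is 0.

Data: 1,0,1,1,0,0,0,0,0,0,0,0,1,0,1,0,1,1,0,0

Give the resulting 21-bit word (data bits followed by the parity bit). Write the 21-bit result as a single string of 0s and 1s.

101100000000101011001

XOR of the 20 data bits: 1⊕0⊕1⊕1⊕0⊕0⊕0⊕0⊕0⊕0⊕0⊕0⊕1⊕0⊕1⊕0⊕1⊕1⊕0⊕0 = 1
Parity bit = 1 (so all 21 bits XOR to 0).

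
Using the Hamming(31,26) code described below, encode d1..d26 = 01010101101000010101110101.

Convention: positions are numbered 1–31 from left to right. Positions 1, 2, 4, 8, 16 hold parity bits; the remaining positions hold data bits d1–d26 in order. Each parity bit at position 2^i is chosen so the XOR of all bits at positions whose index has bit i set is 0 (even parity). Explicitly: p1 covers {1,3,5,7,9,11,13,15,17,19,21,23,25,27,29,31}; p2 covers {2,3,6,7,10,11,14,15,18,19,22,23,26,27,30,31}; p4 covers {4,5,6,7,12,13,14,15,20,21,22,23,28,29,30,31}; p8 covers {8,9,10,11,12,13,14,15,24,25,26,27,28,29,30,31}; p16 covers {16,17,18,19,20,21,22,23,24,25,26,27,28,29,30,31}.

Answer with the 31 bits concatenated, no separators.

0101101101011011000010101110101

Place data at non-parity positions: p1 p2 0 p4 1 0 1 p8 0 1 0 1 1 0 1 p16 0 0 0 0 1 0 1 0 1 1 1 0 1 0 1
p1 (pos 1,3,5,7,9,11,13,15,17,19,21,23,25,27,29,31): XOR of data positions = 0⊕1⊕1⊕0⊕0⊕1⊕1⊕0⊕0⊕1⊕1⊕1⊕1⊕1⊕1 = 0
p2 (pos 2,3,6,7,10,11,14,15,18,19,22,23,26,27,30,31): XOR of data positions = 0⊕0⊕1⊕1⊕0⊕0⊕1⊕0⊕0⊕0⊕1⊕1⊕1⊕0⊕1 = 1
p4 (pos 4,5,6,7,12,13,14,15,20,21,22,23,28,29,30,31): XOR of data positions = 1⊕0⊕1⊕1⊕1⊕0⊕1⊕0⊕1⊕0⊕1⊕0⊕1⊕0⊕1 = 1
p8 (pos 8,9,10,11,12,13,14,15,24,25,26,27,28,29,30,31): XOR of data positions = 0⊕1⊕0⊕1⊕1⊕0⊕1⊕0⊕1⊕1⊕1⊕0⊕1⊕0⊕1 = 1
p16 (pos 16,17,18,19,20,21,22,23,24,25,26,27,28,29,30,31): XOR of data positions = 0⊕0⊕0⊕0⊕1⊕0⊕1⊕0⊕1⊕1⊕1⊕0⊕1⊕0⊕1 = 1
Codeword: 0101101101011011000010101110101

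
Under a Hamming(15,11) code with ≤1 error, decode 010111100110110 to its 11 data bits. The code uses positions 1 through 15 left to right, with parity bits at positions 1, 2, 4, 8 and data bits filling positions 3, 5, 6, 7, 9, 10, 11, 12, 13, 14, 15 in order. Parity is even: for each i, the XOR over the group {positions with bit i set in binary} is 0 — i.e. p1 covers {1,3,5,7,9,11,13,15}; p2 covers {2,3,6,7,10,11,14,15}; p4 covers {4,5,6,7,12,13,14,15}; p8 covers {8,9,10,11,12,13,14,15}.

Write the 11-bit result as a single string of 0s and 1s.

s1 (pos 1,3,5,7,9,11,13,15): 0⊕0⊕1⊕1⊕0⊕1⊕1⊕0 = 0
s2 (pos 2,3,6,7,10,11,14,15): 1⊕0⊕1⊕1⊕1⊕1⊕1⊕0 = 0
s4 (pos 4,5,6,7,12,13,14,15): 1⊕1⊕1⊕1⊕0⊕1⊕1⊕0 = 0
s8 (pos 8,9,10,11,12,13,14,15): 0⊕0⊕1⊕1⊕0⊕1⊕1⊕0 = 0
Syndrome s8…s1 = 0000 → no error.
Read data bits from positions 3,5,6,7,9,10,11,12,13,14,15: 01110110110

01110110110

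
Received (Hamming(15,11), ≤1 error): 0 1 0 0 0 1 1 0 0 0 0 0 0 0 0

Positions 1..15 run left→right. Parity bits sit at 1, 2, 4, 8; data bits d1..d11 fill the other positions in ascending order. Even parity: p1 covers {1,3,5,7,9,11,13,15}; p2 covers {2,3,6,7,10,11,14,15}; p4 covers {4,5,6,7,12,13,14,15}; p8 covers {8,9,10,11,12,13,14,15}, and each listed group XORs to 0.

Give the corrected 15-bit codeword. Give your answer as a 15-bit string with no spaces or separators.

s1 (pos 1,3,5,7,9,11,13,15): 0⊕0⊕0⊕1⊕0⊕0⊕0⊕0 = 1
s2 (pos 2,3,6,7,10,11,14,15): 1⊕0⊕1⊕1⊕0⊕0⊕0⊕0 = 1
s4 (pos 4,5,6,7,12,13,14,15): 0⊕0⊕1⊕1⊕0⊕0⊕0⊕0 = 0
s8 (pos 8,9,10,11,12,13,14,15): 0⊕0⊕0⊕0⊕0⊕0⊕0⊕0 = 0
Syndrome s8…s1 = 0011 → error at position 3.
Flip position 3: 010001100000000 → 011001100000000

011001100000000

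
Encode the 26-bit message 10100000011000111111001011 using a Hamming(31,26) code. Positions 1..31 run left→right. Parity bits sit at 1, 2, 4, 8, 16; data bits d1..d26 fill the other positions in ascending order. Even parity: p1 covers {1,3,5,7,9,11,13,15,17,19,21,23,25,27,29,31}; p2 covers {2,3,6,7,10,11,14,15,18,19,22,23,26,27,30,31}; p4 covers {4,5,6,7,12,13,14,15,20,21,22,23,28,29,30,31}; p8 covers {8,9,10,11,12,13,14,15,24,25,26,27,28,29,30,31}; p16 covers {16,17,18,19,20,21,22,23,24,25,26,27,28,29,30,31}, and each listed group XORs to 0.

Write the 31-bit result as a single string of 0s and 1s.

Place data at non-parity positions: p1 p2 1 p4 0 1 0 p8 0 0 0 0 0 1 1 p16 0 0 0 1 1 1 1 1 1 0 0 1 0 1 1
p1 (pos 1,3,5,7,9,11,13,15,17,19,21,23,25,27,29,31): XOR of data positions = 1⊕0⊕0⊕0⊕0⊕0⊕1⊕0⊕0⊕1⊕1⊕1⊕0⊕0⊕1 = 0
p2 (pos 2,3,6,7,10,11,14,15,18,19,22,23,26,27,30,31): XOR of data positions = 1⊕1⊕0⊕0⊕0⊕1⊕1⊕0⊕0⊕1⊕1⊕0⊕0⊕1⊕1 = 0
p4 (pos 4,5,6,7,12,13,14,15,20,21,22,23,28,29,30,31): XOR of data positions = 0⊕1⊕0⊕0⊕0⊕1⊕1⊕1⊕1⊕1⊕1⊕1⊕0⊕1⊕1 = 0
p8 (pos 8,9,10,11,12,13,14,15,24,25,26,27,28,29,30,31): XOR of data positions = 0⊕0⊕0⊕0⊕0⊕1⊕1⊕1⊕1⊕0⊕0⊕1⊕0⊕1⊕1 = 1
p16 (pos 16,17,18,19,20,21,22,23,24,25,26,27,28,29,30,31): XOR of data positions = 0⊕0⊕0⊕1⊕1⊕1⊕1⊕1⊕1⊕0⊕0⊕1⊕0⊕1⊕1 = 1
Codeword: 0010010100000111000111111001011

0010010100000111000111111001011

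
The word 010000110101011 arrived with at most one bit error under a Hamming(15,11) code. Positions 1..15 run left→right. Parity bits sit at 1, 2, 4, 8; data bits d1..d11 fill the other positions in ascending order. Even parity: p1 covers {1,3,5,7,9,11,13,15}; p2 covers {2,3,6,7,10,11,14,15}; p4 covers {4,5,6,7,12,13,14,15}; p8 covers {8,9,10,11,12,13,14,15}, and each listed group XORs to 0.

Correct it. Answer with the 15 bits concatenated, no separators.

010000110001011

s1 (pos 1,3,5,7,9,11,13,15): 0⊕0⊕0⊕1⊕0⊕0⊕0⊕1 = 0
s2 (pos 2,3,6,7,10,11,14,15): 1⊕0⊕0⊕1⊕1⊕0⊕1⊕1 = 1
s4 (pos 4,5,6,7,12,13,14,15): 0⊕0⊕0⊕1⊕1⊕0⊕1⊕1 = 0
s8 (pos 8,9,10,11,12,13,14,15): 1⊕0⊕1⊕0⊕1⊕0⊕1⊕1 = 1
Syndrome s8…s1 = 1010 → error at position 10.
Flip position 10: 010000110101011 → 010000110001011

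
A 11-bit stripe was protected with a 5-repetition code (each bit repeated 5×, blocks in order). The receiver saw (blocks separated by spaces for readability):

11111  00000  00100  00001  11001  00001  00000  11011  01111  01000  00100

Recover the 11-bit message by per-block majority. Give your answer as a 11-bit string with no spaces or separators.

10001001100

Block 1 (11111): 5 ones → 1
Block 2 (00000): 0 ones → 0
Block 3 (00100): 1 one → 0
Block 4 (00001): 1 one → 0
Block 5 (11001): 3 ones → 1
Block 6 (00001): 1 one → 0
Block 7 (00000): 0 ones → 0
Block 8 (11011): 4 ones → 1
Block 9 (01111): 4 ones → 1
Block 10 (01000): 1 one → 0
Block 11 (00100): 1 one → 0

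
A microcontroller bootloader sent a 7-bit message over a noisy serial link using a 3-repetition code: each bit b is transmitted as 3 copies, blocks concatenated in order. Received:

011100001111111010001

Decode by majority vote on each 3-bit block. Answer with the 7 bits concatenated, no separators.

Block 1 (011): 2 ones → 1
Block 2 (100): 1 one → 0
Block 3 (001): 1 one → 0
Block 4 (111): 3 ones → 1
Block 5 (111): 3 ones → 1
Block 6 (010): 1 one → 0
Block 7 (001): 1 one → 0

1001100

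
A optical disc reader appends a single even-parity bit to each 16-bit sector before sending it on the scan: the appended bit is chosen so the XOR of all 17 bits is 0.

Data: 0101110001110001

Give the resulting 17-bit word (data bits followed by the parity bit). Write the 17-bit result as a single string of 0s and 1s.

XOR of the 16 data bits: 0⊕1⊕0⊕1⊕1⊕1⊕0⊕0⊕0⊕1⊕1⊕1⊕0⊕0⊕0⊕1 = 0
Parity bit = 0 (so all 17 bits XOR to 0).

01011100011100010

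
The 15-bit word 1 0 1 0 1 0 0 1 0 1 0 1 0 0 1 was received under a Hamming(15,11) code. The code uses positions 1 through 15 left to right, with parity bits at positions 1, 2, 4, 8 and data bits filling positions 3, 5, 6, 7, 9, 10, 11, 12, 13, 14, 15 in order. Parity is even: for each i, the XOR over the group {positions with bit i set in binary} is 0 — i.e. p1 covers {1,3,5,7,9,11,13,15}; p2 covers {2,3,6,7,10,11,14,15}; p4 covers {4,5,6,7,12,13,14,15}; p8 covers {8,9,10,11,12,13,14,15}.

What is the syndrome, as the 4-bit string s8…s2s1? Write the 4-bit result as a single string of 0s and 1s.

0110

s1 (pos 1,3,5,7,9,11,13,15): 1⊕1⊕1⊕0⊕0⊕0⊕0⊕1 = 0
s2 (pos 2,3,6,7,10,11,14,15): 0⊕1⊕0⊕0⊕1⊕0⊕0⊕1 = 1
s4 (pos 4,5,6,7,12,13,14,15): 0⊕1⊕0⊕0⊕1⊕0⊕0⊕1 = 1
s8 (pos 8,9,10,11,12,13,14,15): 1⊕0⊕1⊕0⊕1⊕0⊕0⊕1 = 0
Syndrome s8…s1 = 0110 → error at position 6.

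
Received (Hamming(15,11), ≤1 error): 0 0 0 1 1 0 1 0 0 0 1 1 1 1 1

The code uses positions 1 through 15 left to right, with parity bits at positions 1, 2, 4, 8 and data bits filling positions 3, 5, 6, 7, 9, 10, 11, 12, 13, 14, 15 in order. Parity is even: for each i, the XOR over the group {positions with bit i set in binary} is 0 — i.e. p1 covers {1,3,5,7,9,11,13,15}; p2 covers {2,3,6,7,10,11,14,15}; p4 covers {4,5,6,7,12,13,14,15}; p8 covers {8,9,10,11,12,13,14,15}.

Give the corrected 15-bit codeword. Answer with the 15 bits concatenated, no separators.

s1 (pos 1,3,5,7,9,11,13,15): 0⊕0⊕1⊕1⊕0⊕1⊕1⊕1 = 1
s2 (pos 2,3,6,7,10,11,14,15): 0⊕0⊕0⊕1⊕0⊕1⊕1⊕1 = 0
s4 (pos 4,5,6,7,12,13,14,15): 1⊕1⊕0⊕1⊕1⊕1⊕1⊕1 = 1
s8 (pos 8,9,10,11,12,13,14,15): 0⊕0⊕0⊕1⊕1⊕1⊕1⊕1 = 1
Syndrome s8…s1 = 1101 → error at position 13.
Flip position 13: 000110100011111 → 000110100011011

000110100011011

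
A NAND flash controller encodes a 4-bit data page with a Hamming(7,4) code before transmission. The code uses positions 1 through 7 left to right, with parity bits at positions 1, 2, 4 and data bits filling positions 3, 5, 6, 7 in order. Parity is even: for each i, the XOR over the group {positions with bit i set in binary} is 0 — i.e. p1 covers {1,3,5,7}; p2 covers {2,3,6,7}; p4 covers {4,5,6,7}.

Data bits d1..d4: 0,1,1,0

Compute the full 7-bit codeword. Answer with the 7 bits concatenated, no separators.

1100110

Place data at non-parity positions: p1 p2 0 p4 1 1 0
p1 (pos 1,3,5,7): XOR of data positions = 0⊕1⊕0 = 1
p2 (pos 2,3,6,7): XOR of data positions = 0⊕1⊕0 = 1
p4 (pos 4,5,6,7): XOR of data positions = 1⊕1⊕0 = 0
Codeword: 1100110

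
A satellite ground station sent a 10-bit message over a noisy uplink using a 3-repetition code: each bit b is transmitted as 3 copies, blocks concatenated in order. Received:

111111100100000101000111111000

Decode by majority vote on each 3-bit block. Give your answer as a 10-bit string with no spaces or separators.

1100010110

Block 1 (111): 3 ones → 1
Block 2 (111): 3 ones → 1
Block 3 (100): 1 one → 0
Block 4 (100): 1 one → 0
Block 5 (000): 0 ones → 0
Block 6 (101): 2 ones → 1
Block 7 (000): 0 ones → 0
Block 8 (111): 3 ones → 1
Block 9 (111): 3 ones → 1
Block 10 (000): 0 ones → 0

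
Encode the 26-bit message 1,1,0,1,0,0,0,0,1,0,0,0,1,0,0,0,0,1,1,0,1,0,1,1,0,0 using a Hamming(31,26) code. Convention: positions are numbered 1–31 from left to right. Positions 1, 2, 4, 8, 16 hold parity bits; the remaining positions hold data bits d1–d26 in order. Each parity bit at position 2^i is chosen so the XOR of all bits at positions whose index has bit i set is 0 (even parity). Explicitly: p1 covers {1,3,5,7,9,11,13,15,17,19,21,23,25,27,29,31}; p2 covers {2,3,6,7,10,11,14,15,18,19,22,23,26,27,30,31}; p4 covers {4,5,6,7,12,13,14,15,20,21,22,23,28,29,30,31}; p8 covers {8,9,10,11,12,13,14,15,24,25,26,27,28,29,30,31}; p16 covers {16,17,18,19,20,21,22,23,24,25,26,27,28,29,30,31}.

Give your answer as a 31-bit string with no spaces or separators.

0110101100001000010000110101100

Place data at non-parity positions: p1 p2 1 p4 1 0 1 p8 0 0 0 0 1 0 0 p16 0 1 0 0 0 0 1 1 0 1 0 1 1 0 0
p1 (pos 1,3,5,7,9,11,13,15,17,19,21,23,25,27,29,31): XOR of data positions = 1⊕1⊕1⊕0⊕0⊕1⊕0⊕0⊕0⊕0⊕1⊕0⊕0⊕1⊕0 = 0
p2 (pos 2,3,6,7,10,11,14,15,18,19,22,23,26,27,30,31): XOR of data positions = 1⊕0⊕1⊕0⊕0⊕0⊕0⊕1⊕0⊕0⊕1⊕1⊕0⊕0⊕0 = 1
p4 (pos 4,5,6,7,12,13,14,15,20,21,22,23,28,29,30,31): XOR of data positions = 1⊕0⊕1⊕0⊕1⊕0⊕0⊕0⊕0⊕0⊕1⊕1⊕1⊕0⊕0 = 0
p8 (pos 8,9,10,11,12,13,14,15,24,25,26,27,28,29,30,31): XOR of data positions = 0⊕0⊕0⊕0⊕1⊕0⊕0⊕1⊕0⊕1⊕0⊕1⊕1⊕0⊕0 = 1
p16 (pos 16,17,18,19,20,21,22,23,24,25,26,27,28,29,30,31): XOR of data positions = 0⊕1⊕0⊕0⊕0⊕0⊕1⊕1⊕0⊕1⊕0⊕1⊕1⊕0⊕0 = 0
Codeword: 0110101100001000010000110101100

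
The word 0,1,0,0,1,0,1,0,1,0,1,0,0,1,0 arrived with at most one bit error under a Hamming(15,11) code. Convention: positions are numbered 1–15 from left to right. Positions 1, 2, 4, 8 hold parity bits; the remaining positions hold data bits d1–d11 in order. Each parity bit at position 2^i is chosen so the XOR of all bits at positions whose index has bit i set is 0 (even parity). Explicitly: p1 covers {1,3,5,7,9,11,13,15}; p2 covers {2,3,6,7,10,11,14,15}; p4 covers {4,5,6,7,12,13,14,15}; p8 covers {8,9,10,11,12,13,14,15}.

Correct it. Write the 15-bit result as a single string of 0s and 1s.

010010101011010

s1 (pos 1,3,5,7,9,11,13,15): 0⊕0⊕1⊕1⊕1⊕1⊕0⊕0 = 0
s2 (pos 2,3,6,7,10,11,14,15): 1⊕0⊕0⊕1⊕0⊕1⊕1⊕0 = 0
s4 (pos 4,5,6,7,12,13,14,15): 0⊕1⊕0⊕1⊕0⊕0⊕1⊕0 = 1
s8 (pos 8,9,10,11,12,13,14,15): 0⊕1⊕0⊕1⊕0⊕0⊕1⊕0 = 1
Syndrome s8…s1 = 1100 → error at position 12.
Flip position 12: 010010101010010 → 010010101011010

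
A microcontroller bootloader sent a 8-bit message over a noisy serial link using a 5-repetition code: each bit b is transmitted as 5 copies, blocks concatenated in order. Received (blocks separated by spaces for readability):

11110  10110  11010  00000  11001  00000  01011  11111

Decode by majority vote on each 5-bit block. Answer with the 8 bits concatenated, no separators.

Block 1 (11110): 4 ones → 1
Block 2 (10110): 3 ones → 1
Block 3 (11010): 3 ones → 1
Block 4 (00000): 0 ones → 0
Block 5 (11001): 3 ones → 1
Block 6 (00000): 0 ones → 0
Block 7 (01011): 3 ones → 1
Block 8 (11111): 5 ones → 1

11101011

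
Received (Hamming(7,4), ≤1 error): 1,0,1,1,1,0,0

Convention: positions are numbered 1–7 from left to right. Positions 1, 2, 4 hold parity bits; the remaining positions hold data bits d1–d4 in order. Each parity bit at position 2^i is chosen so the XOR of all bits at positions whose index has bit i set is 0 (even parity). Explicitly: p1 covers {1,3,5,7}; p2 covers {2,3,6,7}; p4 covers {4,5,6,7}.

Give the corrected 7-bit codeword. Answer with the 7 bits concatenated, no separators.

s1 (pos 1,3,5,7): 1⊕1⊕1⊕0 = 1
s2 (pos 2,3,6,7): 0⊕1⊕0⊕0 = 1
s4 (pos 4,5,6,7): 1⊕1⊕0⊕0 = 0
Syndrome s4…s1 = 011 → error at position 3.
Flip position 3: 1011100 → 1001100

1001100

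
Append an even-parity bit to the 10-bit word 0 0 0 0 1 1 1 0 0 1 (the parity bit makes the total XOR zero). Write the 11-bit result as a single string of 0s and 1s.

00001110010

XOR of the 10 data bits: 0⊕0⊕0⊕0⊕1⊕1⊕1⊕0⊕0⊕1 = 0
Parity bit = 0 (so all 11 bits XOR to 0).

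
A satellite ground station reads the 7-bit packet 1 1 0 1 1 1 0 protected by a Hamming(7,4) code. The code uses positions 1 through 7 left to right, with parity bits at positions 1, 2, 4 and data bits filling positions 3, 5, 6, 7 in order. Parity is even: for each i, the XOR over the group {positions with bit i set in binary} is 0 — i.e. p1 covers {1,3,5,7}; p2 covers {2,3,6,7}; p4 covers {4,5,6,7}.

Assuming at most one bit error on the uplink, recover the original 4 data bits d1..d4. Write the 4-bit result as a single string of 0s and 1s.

s1 (pos 1,3,5,7): 1⊕0⊕1⊕0 = 0
s2 (pos 2,3,6,7): 1⊕0⊕1⊕0 = 0
s4 (pos 4,5,6,7): 1⊕1⊕1⊕0 = 1
Syndrome s4…s1 = 100 → error at position 4.
Flip position 4: 1101110 → 1100110
Read data bits from positions 3,5,6,7: 0110

0110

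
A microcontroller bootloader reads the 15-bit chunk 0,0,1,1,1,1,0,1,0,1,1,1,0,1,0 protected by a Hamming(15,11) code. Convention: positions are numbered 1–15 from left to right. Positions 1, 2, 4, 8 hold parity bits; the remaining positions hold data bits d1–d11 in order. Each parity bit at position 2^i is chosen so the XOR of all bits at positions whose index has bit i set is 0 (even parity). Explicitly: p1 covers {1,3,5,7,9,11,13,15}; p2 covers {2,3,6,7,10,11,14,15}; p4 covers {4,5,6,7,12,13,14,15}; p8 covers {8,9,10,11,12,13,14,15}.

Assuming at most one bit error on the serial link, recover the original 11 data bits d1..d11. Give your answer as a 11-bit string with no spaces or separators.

s1 (pos 1,3,5,7,9,11,13,15): 0⊕1⊕1⊕0⊕0⊕1⊕0⊕0 = 1
s2 (pos 2,3,6,7,10,11,14,15): 0⊕1⊕1⊕0⊕1⊕1⊕1⊕0 = 1
s4 (pos 4,5,6,7,12,13,14,15): 1⊕1⊕1⊕0⊕1⊕0⊕1⊕0 = 1
s8 (pos 8,9,10,11,12,13,14,15): 1⊕0⊕1⊕1⊕1⊕0⊕1⊕0 = 1
Syndrome s8…s1 = 1111 → error at position 15.
Flip position 15: 001111010111010 → 001111010111011
Read data bits from positions 3,5,6,7,9,10,11,12,13,14,15: 11100111011

11100111011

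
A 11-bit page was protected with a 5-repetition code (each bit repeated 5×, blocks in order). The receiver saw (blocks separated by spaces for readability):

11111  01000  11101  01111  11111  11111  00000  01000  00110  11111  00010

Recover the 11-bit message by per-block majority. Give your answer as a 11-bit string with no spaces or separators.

10111100010

Block 1 (11111): 5 ones → 1
Block 2 (01000): 1 one → 0
Block 3 (11101): 4 ones → 1
Block 4 (01111): 4 ones → 1
Block 5 (11111): 5 ones → 1
Block 6 (11111): 5 ones → 1
Block 7 (00000): 0 ones → 0
Block 8 (01000): 1 one → 0
Block 9 (00110): 2 ones → 0
Block 10 (11111): 5 ones → 1
Block 11 (00010): 1 one → 0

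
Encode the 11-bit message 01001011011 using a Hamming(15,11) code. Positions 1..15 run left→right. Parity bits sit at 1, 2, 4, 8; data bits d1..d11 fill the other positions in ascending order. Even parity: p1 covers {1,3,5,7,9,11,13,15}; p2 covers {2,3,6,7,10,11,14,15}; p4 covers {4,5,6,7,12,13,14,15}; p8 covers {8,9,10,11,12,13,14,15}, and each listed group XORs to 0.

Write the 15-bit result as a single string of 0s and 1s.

010010011011011

Place data at non-parity positions: p1 p2 0 p4 1 0 0 p8 1 0 1 1 0 1 1
p1 (pos 1,3,5,7,9,11,13,15): XOR of data positions = 0⊕1⊕0⊕1⊕1⊕0⊕1 = 0
p2 (pos 2,3,6,7,10,11,14,15): XOR of data positions = 0⊕0⊕0⊕0⊕1⊕1⊕1 = 1
p4 (pos 4,5,6,7,12,13,14,15): XOR of data positions = 1⊕0⊕0⊕1⊕0⊕1⊕1 = 0
p8 (pos 8,9,10,11,12,13,14,15): XOR of data positions = 1⊕0⊕1⊕1⊕0⊕1⊕1 = 1
Codeword: 010010011011011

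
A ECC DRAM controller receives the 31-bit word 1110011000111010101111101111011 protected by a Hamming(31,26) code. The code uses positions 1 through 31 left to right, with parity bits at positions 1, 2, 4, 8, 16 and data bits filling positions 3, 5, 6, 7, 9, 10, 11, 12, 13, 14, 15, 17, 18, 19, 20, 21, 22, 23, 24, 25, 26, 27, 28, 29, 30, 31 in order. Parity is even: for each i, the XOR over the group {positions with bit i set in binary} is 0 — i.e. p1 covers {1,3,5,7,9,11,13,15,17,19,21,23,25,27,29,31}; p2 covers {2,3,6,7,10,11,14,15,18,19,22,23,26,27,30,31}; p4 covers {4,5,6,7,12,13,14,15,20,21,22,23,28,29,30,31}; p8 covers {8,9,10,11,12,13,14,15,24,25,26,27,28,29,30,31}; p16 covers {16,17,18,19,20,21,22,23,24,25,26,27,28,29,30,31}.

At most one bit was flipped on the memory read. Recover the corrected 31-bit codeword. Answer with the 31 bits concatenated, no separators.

s1 (pos 1,3,5,7,9,11,13,15,17,19,21,23,25,27,29,31): 1⊕1⊕0⊕1⊕0⊕1⊕1⊕1⊕1⊕1⊕1⊕1⊕1⊕1⊕0⊕1 = 1
s2 (pos 2,3,6,7,10,11,14,15,18,19,22,23,26,27,30,31): 1⊕1⊕1⊕1⊕0⊕1⊕0⊕1⊕0⊕1⊕1⊕1⊕1⊕1⊕1⊕1 = 1
s4 (pos 4,5,6,7,12,13,14,15,20,21,22,23,28,29,30,31): 0⊕0⊕1⊕1⊕1⊕1⊕0⊕1⊕1⊕1⊕1⊕1⊕1⊕0⊕1⊕1 = 0
s8 (pos 8,9,10,11,12,13,14,15,24,25,26,27,28,29,30,31): 0⊕0⊕0⊕1⊕1⊕1⊕0⊕1⊕0⊕1⊕1⊕1⊕1⊕0⊕1⊕1 = 0
s16 (pos 16,17,18,19,20,21,22,23,24,25,26,27,28,29,30,31): 0⊕1⊕0⊕1⊕1⊕1⊕1⊕1⊕0⊕1⊕1⊕1⊕1⊕0⊕1⊕1 = 0
Syndrome s16…s1 = 00011 → error at position 3.
Flip position 3: 1110011000111010101111101111011 → 1100011000111010101111101111011

1100011000111010101111101111011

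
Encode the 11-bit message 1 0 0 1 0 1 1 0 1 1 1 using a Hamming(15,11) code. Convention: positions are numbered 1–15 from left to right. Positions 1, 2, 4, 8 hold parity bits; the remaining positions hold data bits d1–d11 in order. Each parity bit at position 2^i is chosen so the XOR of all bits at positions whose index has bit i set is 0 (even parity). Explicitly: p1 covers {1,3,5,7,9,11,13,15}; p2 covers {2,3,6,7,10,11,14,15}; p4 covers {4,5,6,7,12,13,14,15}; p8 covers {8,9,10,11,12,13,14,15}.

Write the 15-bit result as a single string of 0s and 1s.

Place data at non-parity positions: p1 p2 1 p4 0 0 1 p8 0 1 1 0 1 1 1
p1 (pos 1,3,5,7,9,11,13,15): XOR of data positions = 1⊕0⊕1⊕0⊕1⊕1⊕1 = 1
p2 (pos 2,3,6,7,10,11,14,15): XOR of data positions = 1⊕0⊕1⊕1⊕1⊕1⊕1 = 0
p4 (pos 4,5,6,7,12,13,14,15): XOR of data positions = 0⊕0⊕1⊕0⊕1⊕1⊕1 = 0
p8 (pos 8,9,10,11,12,13,14,15): XOR of data positions = 0⊕1⊕1⊕0⊕1⊕1⊕1 = 1
Codeword: 101000110110111

101000110110111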